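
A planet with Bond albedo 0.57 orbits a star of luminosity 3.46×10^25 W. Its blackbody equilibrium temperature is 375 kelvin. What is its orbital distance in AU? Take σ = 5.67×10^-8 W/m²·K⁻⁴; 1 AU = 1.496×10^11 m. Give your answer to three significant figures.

The flux needed for this T is 4σT⁴/(1−0.57) = 10430 W/m².
From L = 4πd²S, d = √(3.46×10^25/(4π·10430)) = 1.625×10^10 m = 0.1086 AU.

0.109 AU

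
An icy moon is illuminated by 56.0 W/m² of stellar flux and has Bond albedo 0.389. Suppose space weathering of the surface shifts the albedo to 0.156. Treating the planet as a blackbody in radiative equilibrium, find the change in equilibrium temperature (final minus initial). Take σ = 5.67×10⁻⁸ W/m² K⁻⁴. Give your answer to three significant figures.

Before: T₁ = [56.00·0.611/(4σ)]^(1/4) = 110.8 K.
With α = 0.156, T₂ = 120.1 K.
Change: 120.1 − 110.8 = 9.322 K.

9.32 kelvin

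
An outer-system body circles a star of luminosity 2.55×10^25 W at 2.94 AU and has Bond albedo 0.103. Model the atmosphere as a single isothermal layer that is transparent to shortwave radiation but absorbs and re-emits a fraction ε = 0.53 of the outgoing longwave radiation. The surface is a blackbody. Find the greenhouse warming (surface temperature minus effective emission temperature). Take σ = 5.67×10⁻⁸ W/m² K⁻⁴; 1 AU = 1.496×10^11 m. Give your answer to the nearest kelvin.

Orbital distance: d = 2.94 AU = 4.398×10^11 m.
Flux at the orbit: S = L/(4πd²) = 2.55×10^25/(4π·(4.40×10^11)²) = 10.49 W/m².
The planet radiates to space at T_e = [S(1−α)/(4σ)]^(1/4) = 80.26 K.
The surface balance (absorbed SW + ε·downward IR = σT_s⁴) with T_a⁴ = T_s⁴/2 reduces to T_s = T_e·[2/(2−ε)]^¼ = 86.68 K.
T_s − T_e = 86.68 − 80.26 = 6.421 K.

6 kelvin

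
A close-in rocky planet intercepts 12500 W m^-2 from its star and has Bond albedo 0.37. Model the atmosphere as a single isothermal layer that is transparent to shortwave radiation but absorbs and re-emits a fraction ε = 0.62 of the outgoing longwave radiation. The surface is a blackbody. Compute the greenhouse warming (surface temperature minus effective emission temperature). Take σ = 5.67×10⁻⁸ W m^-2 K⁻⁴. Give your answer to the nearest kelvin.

Effective emission temperature (TOA balance): σT_e⁴ = S(1−α)/4 = 1969 W m^-2 → T_e = 431.7 K.
For a single slab of emissivity ε, T_s⁴ = 2T_e⁴/(2−ε); thus T_s = 431.7·(1.449)^(1/4) = 473.6 K.
Greenhouse warming: T_s − T_e = 41.96 K.

42 K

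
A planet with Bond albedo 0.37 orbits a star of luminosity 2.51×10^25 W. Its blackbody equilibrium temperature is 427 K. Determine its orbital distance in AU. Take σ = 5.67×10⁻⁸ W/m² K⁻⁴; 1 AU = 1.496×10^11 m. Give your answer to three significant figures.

0.0864 AU

The flux needed for this T is 4σT⁴/(1−0.37) = 11970 W/m².
From L = 4πd²S, d = √(2.51×10^25/(4π·11970)) = 1.292×10^10 m = 0.08636 AU.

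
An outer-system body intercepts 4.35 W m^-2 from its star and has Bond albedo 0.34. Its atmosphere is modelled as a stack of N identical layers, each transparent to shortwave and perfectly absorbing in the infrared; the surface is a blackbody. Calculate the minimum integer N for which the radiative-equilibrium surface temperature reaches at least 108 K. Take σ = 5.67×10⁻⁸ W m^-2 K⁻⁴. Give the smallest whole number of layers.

The effective emission temperature is T_e = [S(1−α)/(4σ)]^¼ = 59.65 K.
Need (N+1)T_e⁴ ≥ T_s⁴, i.e. N+1 ≥ (108/59.65)⁴ = 10.747.
Rounding up, N = 10.

10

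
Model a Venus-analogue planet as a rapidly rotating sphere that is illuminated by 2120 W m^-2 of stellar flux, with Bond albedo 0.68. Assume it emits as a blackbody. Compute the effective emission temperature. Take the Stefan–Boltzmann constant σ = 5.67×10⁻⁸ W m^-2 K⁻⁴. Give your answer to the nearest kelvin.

234 kelvin

Absorbed flux (global mean): S(1−α)/4 = 2120·0.32/4 = 169.6 W m^-2.
Set σT⁴ = 169.6 → T = (169.6/σ)^(1/4) = 233.9 K.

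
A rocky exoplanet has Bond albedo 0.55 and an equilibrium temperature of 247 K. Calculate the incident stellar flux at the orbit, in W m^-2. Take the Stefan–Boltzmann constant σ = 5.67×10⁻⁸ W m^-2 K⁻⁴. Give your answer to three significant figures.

Invert the energy balance for S: S = 4σT⁴/(1−α).
The emitted flux is σT⁴ = 211.0 W m^-2.
S = 4·211.0/0.45 = 1876 W m^-2.

1880 W m^-2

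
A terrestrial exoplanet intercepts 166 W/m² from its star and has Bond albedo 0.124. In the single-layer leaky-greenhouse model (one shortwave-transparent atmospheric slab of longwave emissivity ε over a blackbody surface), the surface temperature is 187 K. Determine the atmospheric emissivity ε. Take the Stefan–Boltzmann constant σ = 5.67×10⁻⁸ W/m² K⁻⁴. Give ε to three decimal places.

0.951

First, T_e = [166.0·(1−0.124)/(4σ)]^(1/4) = 159.1 K.
Since (2−ε)/2 = (T_e/T_s)⁴ = 0.5243, ε = 0.9513.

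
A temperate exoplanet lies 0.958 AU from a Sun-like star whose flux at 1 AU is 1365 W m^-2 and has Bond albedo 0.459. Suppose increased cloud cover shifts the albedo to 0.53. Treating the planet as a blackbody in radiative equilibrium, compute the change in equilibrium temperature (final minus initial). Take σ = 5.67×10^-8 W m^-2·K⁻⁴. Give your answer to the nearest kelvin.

Flux at the orbit: S = 1365/(0.958)² = 1487 W m^-2.
Initial: T₁ = [S(1−0.459)/(4σ)]^(1/4) = 244.1 K.
After:  T₂ = [1487·0.47/(4σ)]^(1/4) = 235.6 K.
ΔT = T₂ − T₁ = -8.435 K.

-8 K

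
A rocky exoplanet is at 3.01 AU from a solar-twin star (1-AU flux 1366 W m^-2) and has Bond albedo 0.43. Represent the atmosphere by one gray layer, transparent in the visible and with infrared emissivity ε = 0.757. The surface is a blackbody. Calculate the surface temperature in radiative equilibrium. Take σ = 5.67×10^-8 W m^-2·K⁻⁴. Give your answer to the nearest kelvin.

157 kelvin

Irradiance scales as 1/d², so S = 1366 W m^-2 × (1/3.01)² = 150.8 W m^-2.
Effective emission temperature (TOA balance): σT_e⁴ = S(1−α)/4 = 21.48 W m^-2 → T_e = 139.5 K.
Surface balance with a leaky layer gives σT_s⁴ = σT_e⁴·2/(2−ε), so T_s = T_e·[2/(2−0.757)]^(1/4) = 157.1 K.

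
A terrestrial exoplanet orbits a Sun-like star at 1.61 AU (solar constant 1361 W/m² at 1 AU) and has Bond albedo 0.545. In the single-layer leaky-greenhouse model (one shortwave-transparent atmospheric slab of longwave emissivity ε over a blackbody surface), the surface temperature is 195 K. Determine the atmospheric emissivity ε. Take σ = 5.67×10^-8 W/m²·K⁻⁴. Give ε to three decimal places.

Irradiance scales as 1/d², so S = 1361 W/m² × (1/1.61)² = 525.1 W/m².
Effective temperature: T_e = [S(1−α)/(4σ)]^(1/4) = 180.2 K.
Since (2−ε)/2 = (T_e/T_s)⁴ = 0.7285, ε = 0.5430.

0.543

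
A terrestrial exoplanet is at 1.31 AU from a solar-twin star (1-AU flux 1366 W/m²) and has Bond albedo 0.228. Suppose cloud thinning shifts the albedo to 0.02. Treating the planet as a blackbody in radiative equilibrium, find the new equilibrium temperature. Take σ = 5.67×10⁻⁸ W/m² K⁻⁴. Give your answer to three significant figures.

242 K

Irradiance scales as 1/d², so S = 1366 W/m² × (1/1.31)² = 796.0 W/m².
T₂ = [S(1−α₂)/(4σ)]^(1/4) = [796.0·0.98/(4σ)]^(1/4) = 242.2 K.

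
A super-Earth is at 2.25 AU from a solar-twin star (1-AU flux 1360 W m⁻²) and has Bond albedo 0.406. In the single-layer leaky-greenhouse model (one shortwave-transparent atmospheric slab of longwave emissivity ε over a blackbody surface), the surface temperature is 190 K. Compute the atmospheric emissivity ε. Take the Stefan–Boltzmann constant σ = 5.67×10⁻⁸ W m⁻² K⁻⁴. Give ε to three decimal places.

0.920

Flux at the orbit: S = 1360/(2.25)² = 268.6 W m⁻².
TOA balance gives T_e = 162.9 K.
Inverting T_s⁴ = 2T_e⁴/(2−ε): (T_e/T_s)⁴ = 0.5399, so ε = 2(1 − 0.5399) = 0.9202.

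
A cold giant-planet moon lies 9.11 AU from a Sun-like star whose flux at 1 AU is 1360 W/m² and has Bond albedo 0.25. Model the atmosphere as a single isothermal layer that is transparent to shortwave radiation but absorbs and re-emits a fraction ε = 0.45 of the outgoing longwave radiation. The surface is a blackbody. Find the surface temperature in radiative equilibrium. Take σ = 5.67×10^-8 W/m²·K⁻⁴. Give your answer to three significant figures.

91.4 K

Irradiance scales as 1/d², so S = 1360 W/m² × (1/9.11)² = 16.39 W/m².
Effective emission temperature (TOA balance): σT_e⁴ = S(1−α)/4 = 3.073 W/m² → T_e = 85.80 K.
The surface balance (absorbed SW + ε·downward IR = σT_s⁴) with T_a⁴ = T_s⁴/2 reduces to T_s = T_e·[2/(2−ε)]^¼ = 91.44 K.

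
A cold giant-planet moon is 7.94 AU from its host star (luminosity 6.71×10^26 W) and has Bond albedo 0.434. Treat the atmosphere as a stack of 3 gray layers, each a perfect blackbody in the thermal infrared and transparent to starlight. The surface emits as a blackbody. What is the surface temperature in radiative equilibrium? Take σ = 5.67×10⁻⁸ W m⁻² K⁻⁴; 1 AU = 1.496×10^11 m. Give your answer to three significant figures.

d = 7.94 × 1.496×10^11 m = 1.188×10^12 m.
Spreading L over a sphere of radius d: S = 6.71×10^26/(4π·1.19×10^12²) = 37.84 W m⁻².
Top-of-atmosphere balance: σT_e⁴ = S(1−α)/4 = 5.355 W m⁻² → T_e = 98.58 K.
With N = 3 opaque layers, T_s = (N+1)^(1/4)·T_e = 4^(1/4)·98.58 = 139.4 K.

139 K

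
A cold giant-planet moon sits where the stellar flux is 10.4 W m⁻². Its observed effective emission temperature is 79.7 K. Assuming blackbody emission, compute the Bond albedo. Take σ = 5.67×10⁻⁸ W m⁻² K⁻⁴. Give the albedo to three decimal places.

0.120

From σT⁴ = S(1−α)/4 we invert for α: 1−α = 4σT⁴/S.
4σT⁴ = 4·5.67×10⁻⁸·(79.7)⁴ = 9.151 W m⁻².
1−α = 9.151/10.40 = 0.8799, so α = 0.1201.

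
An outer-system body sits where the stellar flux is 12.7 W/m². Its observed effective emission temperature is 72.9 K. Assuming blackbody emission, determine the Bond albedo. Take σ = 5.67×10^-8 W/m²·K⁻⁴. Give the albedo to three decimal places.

Rearranging the radiative balance, α = 1 − 4σT⁴/S.
σT⁴ = 1.601 W/m², so 4σT⁴ = 6.406 W/m².
1−α = 6.406/12.70 = 0.5044, so α = 0.4956.

0.496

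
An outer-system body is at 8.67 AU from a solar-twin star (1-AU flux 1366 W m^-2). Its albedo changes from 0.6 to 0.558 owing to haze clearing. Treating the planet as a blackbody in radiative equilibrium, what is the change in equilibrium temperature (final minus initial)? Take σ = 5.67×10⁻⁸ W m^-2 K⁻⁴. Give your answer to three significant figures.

1.90 K

Flux at the orbit: S = 1366/(8.67)² = 18.17 W m^-2.
Before: T₁ = [18.17·0.4/(4σ)]^(1/4) = 75.24 K.
After:  T₂ = [18.17·0.442/(4σ)]^(1/4) = 77.14 K.
ΔT = T₂ − T₁ = 1.902 K.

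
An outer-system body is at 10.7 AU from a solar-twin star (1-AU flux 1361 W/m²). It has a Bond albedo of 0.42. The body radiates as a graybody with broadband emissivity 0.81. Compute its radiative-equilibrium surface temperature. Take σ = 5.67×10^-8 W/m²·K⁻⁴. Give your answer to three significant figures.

78.3 K

Flux at the orbit: S = 1361/(10.7)² = 11.89 W/m².
Absorbed flux (global mean): S(1−α)/4 = 11.89·0.58/4 = 1.724 W/m².
Radiative balance εσT⁴ = 1.724 gives T = [1.724/(0.81·σ)]^(1/4) = 78.27 K.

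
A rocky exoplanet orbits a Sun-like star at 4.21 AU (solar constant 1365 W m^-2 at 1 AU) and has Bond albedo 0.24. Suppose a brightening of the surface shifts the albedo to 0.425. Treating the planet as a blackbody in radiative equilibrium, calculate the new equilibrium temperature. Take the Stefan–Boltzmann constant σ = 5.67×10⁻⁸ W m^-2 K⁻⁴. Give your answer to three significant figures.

118 K

Irradiance scales as 1/d², so S = 1365 W m^-2 × (1/4.21)² = 77.01 W m^-2.
New equilibrium: T₂ = [(1−0.425)·77.01/(4σ)]^(1/4) = 118.2 K.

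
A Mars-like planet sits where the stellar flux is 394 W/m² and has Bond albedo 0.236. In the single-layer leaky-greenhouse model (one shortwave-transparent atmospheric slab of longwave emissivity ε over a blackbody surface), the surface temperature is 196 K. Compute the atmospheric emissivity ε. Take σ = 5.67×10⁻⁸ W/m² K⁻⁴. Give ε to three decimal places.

0.201

TOA balance gives T_e = 190.9 K.
Since (2−ε)/2 = (T_e/T_s)⁴ = 0.8993, ε = 0.2013.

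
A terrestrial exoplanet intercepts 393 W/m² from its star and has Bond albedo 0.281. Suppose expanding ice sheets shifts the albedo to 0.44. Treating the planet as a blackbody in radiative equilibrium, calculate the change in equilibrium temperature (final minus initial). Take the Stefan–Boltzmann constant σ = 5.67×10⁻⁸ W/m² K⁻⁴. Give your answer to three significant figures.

-11.4 kelvin

With α = 0.281, T₁ = 187.9 K.
After:  T₂ = [393.0·0.56/(4σ)]^(1/4) = 176.5 K.
Change: 176.5 − 187.9 = -11.38 K.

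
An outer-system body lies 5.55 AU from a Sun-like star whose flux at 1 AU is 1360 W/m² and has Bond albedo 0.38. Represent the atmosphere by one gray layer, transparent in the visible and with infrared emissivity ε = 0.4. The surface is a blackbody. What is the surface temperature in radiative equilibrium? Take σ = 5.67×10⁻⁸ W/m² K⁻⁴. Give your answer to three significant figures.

Flux at the orbit: S = 1360/(5.55)² = 44.15 W/m².
At the top of the atmosphere, σT_e⁴ = S(1−α)/4 = 6.844 W/m², giving T_e = 104.8 K.
Surface balance with a leaky layer gives σT_s⁴ = σT_e⁴·2/(2−ε), so T_s = T_e·[2/(2−0.4)]^(1/4) = 110.8 K.

111 kelvin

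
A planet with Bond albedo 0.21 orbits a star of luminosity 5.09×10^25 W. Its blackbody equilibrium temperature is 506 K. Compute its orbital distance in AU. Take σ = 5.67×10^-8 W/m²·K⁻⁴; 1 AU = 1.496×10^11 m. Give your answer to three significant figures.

0.0981 AU

Energy balance gives S = 4σT⁴/(1−α) = 18820 W/m².
Then d = [L/(4πS)]^(1/2) = 1.467×10^10 m, i.e. 0.09806 AU.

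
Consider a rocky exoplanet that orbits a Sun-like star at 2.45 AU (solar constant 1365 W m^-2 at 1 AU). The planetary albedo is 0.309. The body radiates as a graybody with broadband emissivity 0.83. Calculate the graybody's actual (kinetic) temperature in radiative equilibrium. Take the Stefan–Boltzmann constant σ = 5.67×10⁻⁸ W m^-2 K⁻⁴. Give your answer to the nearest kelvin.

Flux at the orbit: S = 1365/(2.45)² = 227.4 W m^-2.
Averaging over the sphere, the absorbed flux is S(1−α)/4 = 39.28 W m^-2.
Radiative balance εσT⁴ = 39.28 gives T = [39.28/(0.83·σ)]^(1/4) = 170.0 K.

170 kelvin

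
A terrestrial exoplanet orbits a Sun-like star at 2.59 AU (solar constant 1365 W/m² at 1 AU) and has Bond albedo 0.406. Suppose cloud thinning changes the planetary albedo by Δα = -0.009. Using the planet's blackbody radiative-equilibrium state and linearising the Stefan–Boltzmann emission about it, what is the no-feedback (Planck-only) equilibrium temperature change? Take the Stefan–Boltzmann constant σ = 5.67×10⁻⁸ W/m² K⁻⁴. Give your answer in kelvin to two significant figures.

0.58 kelvin

Flux at the orbit: S = 1365/(2.59)² = 203.5 W/m².
The baseline emission temperature is T_e = 151.9 K.
ΔF = −(S/4)Δα = −(203.5/4)×(-0.009) = 0.4578 W/m².
Linearising σT⁴ gives d(σT⁴)/dT = 4σT_e³ = 0.7955 W/m² per K.
Hence the no-feedback warming is ΔF/(4σT_e³) = 0.576 K.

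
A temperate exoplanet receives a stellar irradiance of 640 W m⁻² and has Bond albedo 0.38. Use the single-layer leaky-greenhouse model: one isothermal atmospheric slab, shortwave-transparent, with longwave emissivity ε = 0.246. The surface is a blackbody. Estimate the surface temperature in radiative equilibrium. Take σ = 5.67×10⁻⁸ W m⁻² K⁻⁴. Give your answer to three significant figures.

The planet radiates to space at T_e = [S(1−α)/(4σ)]^(1/4) = 204.5 K.
For a single slab of emissivity ε, T_s⁴ = 2T_e⁴/(2−ε); thus T_s = 204.5·(1.14)^(1/4) = 211.3 K.

211 K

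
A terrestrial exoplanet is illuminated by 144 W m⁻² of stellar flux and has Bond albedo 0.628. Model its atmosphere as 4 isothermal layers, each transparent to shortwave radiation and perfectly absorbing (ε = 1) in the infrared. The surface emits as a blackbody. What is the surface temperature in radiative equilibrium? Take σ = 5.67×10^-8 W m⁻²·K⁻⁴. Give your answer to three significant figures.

The effective emission temperature is T_e = [S(1−α)/(4σ)]^¼ = 124.0 K.
Layer-by-layer balance gives σT_s⁴ = (N+1)σT_e⁴, so T_s = 5^¼·124.0 = 185.4 K.

185 K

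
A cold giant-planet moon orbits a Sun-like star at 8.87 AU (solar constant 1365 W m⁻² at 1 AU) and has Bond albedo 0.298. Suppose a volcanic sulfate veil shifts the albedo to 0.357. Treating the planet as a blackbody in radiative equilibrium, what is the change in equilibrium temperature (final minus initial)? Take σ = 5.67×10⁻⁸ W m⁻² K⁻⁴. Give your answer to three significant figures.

-1.86 K

By the inverse-square law, S = 1365/8.87² = 17.35 W m⁻².
Before: T₁ = [17.35·0.702/(4σ)]^(1/4) = 85.60 K.
Final:   T₂ = [S(1−0.357)/(4σ)]^(1/4) = 83.75 K.
Change: 83.75 − 85.60 = -1.858 K.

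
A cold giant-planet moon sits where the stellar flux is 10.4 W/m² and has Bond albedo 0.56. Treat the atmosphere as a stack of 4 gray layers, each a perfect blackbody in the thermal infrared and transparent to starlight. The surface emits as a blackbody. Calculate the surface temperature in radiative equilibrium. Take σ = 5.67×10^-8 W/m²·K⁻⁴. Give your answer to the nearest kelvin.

100 kelvin

OLR = S(1−α)/4 = 1.144 W/m²; the top layer radiates at T_e = 67.02 K.
With N = 4 opaque layers, T_s = (N+1)^(1/4)·T_e = 5^(1/4)·67.02 = 100.2 K.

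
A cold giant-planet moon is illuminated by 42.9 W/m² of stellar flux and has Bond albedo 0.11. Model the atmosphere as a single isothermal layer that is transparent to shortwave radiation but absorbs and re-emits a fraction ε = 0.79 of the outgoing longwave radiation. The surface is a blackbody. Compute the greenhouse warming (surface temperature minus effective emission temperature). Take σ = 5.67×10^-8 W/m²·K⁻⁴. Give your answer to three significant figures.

At the top of the atmosphere, σT_e⁴ = S(1−α)/4 = 9.545 W/m², giving T_e = 113.9 K.
The surface balance (absorbed SW + ε·downward IR = σT_s⁴) with T_a⁴ = T_s⁴/2 reduces to T_s = T_e·[2/(2−ε)]^¼ = 129.2 K.
Greenhouse warming: T_s − T_e = 15.25 K.

15.2 kelvin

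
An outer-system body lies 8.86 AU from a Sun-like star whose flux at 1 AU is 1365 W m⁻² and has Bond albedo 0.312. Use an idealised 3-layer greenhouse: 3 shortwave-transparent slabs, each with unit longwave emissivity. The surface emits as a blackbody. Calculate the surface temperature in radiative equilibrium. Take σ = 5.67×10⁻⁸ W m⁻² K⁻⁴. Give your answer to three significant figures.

Flux at the orbit: S = 1365/(8.86)² = 17.39 W m⁻².
Top-of-atmosphere balance: σT_e⁴ = S(1−α)/4 = 2.991 W m⁻² → T_e = 85.22 K.
Layer-by-layer balance gives σT_s⁴ = (N+1)σT_e⁴, so T_s = 4^¼·85.22 = 120.5 K.

121 K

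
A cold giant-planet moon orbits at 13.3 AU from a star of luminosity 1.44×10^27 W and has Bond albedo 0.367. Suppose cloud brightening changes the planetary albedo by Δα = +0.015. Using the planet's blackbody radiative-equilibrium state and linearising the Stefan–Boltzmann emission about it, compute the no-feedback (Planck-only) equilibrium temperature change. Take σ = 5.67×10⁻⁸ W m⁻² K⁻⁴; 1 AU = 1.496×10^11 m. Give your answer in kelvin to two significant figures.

-0.56 kelvin

Orbital distance: d = 13.3 AU = 1.990×10^12 m.
Flux at the orbit: S = L/(4πd²) = 1.44×10^27/(4π·(1.99×10^12)²) = 28.95 W m⁻².
Unperturbed T_e = [28.95·(1−0.367)/(4σ)]^¼ = 94.81 K.
The change in absorbed flux is Δ[S(1−α)/4] = −SΔα/4 = -0.1085 W m⁻².
Linearising σT⁴ gives d(σT⁴)/dT = 4σT_e³ = 0.1933 W m⁻² per K.
ΔT₀ = ΔF/λ_P = -0.1085/0.1933 = -0.562 K.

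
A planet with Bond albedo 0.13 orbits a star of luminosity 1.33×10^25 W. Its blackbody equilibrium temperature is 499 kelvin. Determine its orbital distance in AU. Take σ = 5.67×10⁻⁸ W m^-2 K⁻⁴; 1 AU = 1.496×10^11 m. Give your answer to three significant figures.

Energy balance gives S = 4σT⁴/(1−α) = 16160 W m^-2.
Then d = [L/(4πS)]^(1/2) = 8.092×10^9 m, i.e. 0.05409 AU.

0.0541 AU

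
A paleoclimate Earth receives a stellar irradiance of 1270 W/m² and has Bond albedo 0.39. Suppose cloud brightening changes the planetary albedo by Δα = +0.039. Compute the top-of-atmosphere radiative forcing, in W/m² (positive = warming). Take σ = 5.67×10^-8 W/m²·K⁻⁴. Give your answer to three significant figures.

-12.4 W/m²

The change in absorbed flux is Δ[S(1−α)/4] = −SΔα/4 = -12.38 W/m².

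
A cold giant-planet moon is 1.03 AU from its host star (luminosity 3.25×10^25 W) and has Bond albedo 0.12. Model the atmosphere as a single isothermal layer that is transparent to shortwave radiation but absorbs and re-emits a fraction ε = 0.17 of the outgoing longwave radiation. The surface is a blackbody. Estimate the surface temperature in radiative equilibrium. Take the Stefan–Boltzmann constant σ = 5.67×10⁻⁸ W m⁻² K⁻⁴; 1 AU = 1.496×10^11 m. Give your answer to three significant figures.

147 kelvin

Orbital distance: d = 1.03 AU = 1.541×10^11 m.
Spreading L over a sphere of radius d: S = 3.25×10^25/(4π·1.54×10^11²) = 108.9 W m⁻².
At the top of the atmosphere, σT_e⁴ = S(1−α)/4 = 23.96 W m⁻², giving T_e = 143.4 K.
For a single slab of emissivity ε, T_s⁴ = 2T_e⁴/(2−ε); thus T_s = 143.4·(1.093)^(1/4) = 146.6 K.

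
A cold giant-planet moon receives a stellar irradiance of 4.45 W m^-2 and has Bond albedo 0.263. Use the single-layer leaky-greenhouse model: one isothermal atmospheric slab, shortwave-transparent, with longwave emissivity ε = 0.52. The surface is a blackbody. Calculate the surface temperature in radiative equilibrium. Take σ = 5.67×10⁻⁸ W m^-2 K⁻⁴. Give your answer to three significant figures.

66.5 K

The planet radiates to space at T_e = [S(1−α)/(4σ)]^(1/4) = 61.67 K.
For a single slab of emissivity ε, T_s⁴ = 2T_e⁴/(2−ε); thus T_s = 61.67·(1.351)^(1/4) = 66.49 K.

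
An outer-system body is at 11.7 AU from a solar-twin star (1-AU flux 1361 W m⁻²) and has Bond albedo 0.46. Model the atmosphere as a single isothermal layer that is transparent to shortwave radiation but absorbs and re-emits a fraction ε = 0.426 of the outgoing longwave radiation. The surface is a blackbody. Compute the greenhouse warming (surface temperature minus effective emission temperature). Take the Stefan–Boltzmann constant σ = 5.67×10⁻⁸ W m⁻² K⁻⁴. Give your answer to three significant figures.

4.30 kelvin

Irradiance scales as 1/d², so S = 1361 W m⁻² × (1/11.7)² = 9.942 W m⁻².
At the top of the atmosphere, σT_e⁴ = S(1−α)/4 = 1.342 W m⁻², giving T_e = 69.75 K.
The surface balance (absorbed SW + ε·downward IR = σT_s⁴) with T_a⁴ = T_s⁴/2 reduces to T_s = T_e·[2/(2−ε)]^¼ = 74.06 K.
The atmosphere warms the surface by 4.304 K.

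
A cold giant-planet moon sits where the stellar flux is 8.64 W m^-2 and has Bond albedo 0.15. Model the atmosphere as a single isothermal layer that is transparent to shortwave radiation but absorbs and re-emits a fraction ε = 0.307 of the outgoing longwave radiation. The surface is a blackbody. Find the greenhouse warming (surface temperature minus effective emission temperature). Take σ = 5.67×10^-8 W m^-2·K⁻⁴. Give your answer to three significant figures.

Effective emission temperature (TOA balance): σT_e⁴ = S(1−α)/4 = 1.836 W m^-2 → T_e = 75.43 K.
Surface balance with a leaky layer gives σT_s⁴ = σT_e⁴·2/(2−ε), so T_s = T_e·[2/(2−0.307)]^(1/4) = 78.64 K.
The atmosphere warms the surface by 3.209 K.

3.21 K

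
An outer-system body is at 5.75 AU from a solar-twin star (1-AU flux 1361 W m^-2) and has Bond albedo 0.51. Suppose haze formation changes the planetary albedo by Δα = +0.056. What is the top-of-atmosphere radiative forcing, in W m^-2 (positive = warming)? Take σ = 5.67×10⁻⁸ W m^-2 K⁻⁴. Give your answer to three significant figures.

Flux at the orbit: S = 1361/(5.75)² = 41.16 W m^-2.
The change in absorbed flux is Δ[S(1−α)/4] = −SΔα/4 = -0.5763 W m^-2.

-0.576 W m^-2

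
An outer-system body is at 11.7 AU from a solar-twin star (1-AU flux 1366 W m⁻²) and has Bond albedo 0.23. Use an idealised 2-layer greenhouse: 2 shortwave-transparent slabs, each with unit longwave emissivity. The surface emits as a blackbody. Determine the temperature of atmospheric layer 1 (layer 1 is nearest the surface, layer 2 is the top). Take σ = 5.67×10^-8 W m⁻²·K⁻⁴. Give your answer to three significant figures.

Irradiance scales as 1/d², so S = 1366 W m⁻² × (1/11.7)² = 9.979 W m⁻².
The effective emission temperature is T_e = [S(1−α)/(4σ)]^¼ = 76.29 K.
The net upward flux σT_e⁴ is constant between every pair of levels, so T_k⁴ = (N+1−k)T_e⁴.
With k = 1: T_1 = (2+1−1)^¼·76.29 K = 90.73 K.

90.7 K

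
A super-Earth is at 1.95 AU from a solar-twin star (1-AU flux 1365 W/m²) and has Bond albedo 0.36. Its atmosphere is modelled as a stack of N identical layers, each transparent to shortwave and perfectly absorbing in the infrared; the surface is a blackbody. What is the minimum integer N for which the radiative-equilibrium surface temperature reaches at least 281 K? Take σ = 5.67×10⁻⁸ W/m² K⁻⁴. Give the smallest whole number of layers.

6

Irradiance scales as 1/d², so S = 1365 W/m² × (1/1.95)² = 359.0 W/m².
The effective emission temperature is T_e = [S(1−α)/(4σ)]^¼ = 178.4 K.
Need (N+1)T_e⁴ ≥ T_s⁴, i.e. N+1 ≥ (281/178.4)⁴ = 6.155.
Rounding up, N = 6.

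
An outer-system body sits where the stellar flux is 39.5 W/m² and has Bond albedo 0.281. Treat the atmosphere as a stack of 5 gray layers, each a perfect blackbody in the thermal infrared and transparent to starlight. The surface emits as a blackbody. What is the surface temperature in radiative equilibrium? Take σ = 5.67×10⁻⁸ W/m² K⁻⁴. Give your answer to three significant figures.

OLR = S(1−α)/4 = 7.100 W/m²; the top layer radiates at T_e = 105.8 K.
For an N-layer opaque stack, T_s⁴ = (N+1)T_e⁴, hence T_s = (6)^(1/4)×105.8 K = 165.6 K.

166 K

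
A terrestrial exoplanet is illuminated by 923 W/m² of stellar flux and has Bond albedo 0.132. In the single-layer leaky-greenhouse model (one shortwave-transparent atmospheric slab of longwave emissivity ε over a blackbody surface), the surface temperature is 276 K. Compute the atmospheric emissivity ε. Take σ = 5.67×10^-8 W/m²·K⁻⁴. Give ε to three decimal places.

Effective temperature: T_e = [S(1−α)/(4σ)]^(1/4) = 243.8 K.
Since (2−ε)/2 = (T_e/T_s)⁴ = 0.6088, ε = 0.7825.

0.782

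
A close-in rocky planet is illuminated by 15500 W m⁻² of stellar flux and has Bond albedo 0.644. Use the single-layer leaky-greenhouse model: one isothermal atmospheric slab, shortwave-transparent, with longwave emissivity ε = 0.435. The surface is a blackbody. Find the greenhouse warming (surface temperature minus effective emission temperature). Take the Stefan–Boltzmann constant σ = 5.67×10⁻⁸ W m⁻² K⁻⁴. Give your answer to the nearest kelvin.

25 K

Effective emission temperature (TOA balance): σT_e⁴ = S(1−α)/4 = 1380 W m⁻² → T_e = 394.9 K.
For a single slab of emissivity ε, T_s⁴ = 2T_e⁴/(2−ε); thus T_s = 394.9·(1.278)^(1/4) = 419.9 K.
T_s − T_e = 419.9 − 394.9 = 24.97 K.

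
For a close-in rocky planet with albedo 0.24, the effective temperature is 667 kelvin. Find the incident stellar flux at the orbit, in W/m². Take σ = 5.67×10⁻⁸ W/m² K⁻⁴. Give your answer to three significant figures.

Invert the energy balance for S: S = 4σT⁴/(1−α).
σT⁴ = 5.67×10⁻⁸·(667)⁴ = 11220 W/m².
So S = 4×11220/(1−0.24) = 59070 W/m².

59100 W/m²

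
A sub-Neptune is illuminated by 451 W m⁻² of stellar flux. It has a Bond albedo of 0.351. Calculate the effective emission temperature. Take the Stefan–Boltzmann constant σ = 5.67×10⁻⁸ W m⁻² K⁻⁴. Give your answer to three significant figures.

190 kelvin

The planet absorbs (1−α)S over its disc πR² and re-emits over 4πR², so the mean absorbed flux is (1−0.351)·451.0/4 = 73.17 W m⁻².
Balancing against σT⁴: T = (73.17/5.67×10⁻⁸)^(1/4) = 189.5 K.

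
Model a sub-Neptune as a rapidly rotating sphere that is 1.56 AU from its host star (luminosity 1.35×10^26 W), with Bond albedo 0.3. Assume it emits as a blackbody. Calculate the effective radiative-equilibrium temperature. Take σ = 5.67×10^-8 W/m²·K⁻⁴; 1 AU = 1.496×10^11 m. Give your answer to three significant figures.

157 K

d = 1.56 × 1.496×10^11 m = 2.334×10^11 m.
Flux at the orbit: S = L/(4πd²) = 1.35×10^26/(4π·(2.33×10^11)²) = 197.2 W/m².
The planet absorbs (1−α)S over its disc πR² and re-emits over 4πR², so the mean absorbed flux is (1−0.3)·197.2/4 = 34.52 W/m².
Set σT⁴ = 34.52 → T = (34.52/σ)^(1/4) = 157.1 K.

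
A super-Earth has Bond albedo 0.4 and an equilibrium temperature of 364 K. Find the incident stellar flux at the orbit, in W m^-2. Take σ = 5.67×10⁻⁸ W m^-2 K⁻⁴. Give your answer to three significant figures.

Invert the energy balance for S: S = 4σT⁴/(1−α).
The emitted flux is σT⁴ = 995.4 W m^-2.
So S = 4×995.4/(1−0.4) = 6636 W m^-2.

6640 W m^-2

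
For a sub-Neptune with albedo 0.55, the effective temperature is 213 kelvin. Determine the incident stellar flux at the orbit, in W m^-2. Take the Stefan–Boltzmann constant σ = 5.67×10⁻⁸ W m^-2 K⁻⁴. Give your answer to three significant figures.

From S(1−α)/4 = σT⁴: S = 4σT⁴/(1−α).
σT⁴ = 5.67×10⁻⁸·(213)⁴ = 116.7 W m^-2.
So S = 4×116.7/(1−0.55) = 1037 W m^-2.

1040 W m^-2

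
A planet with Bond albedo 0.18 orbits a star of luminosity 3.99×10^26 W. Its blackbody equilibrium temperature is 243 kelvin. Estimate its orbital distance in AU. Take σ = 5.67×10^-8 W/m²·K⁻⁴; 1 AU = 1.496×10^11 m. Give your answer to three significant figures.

1.21 AU

The flux needed for this T is 4σT⁴/(1−0.18) = 964.4 W/m².
Then d = [L/(4πS)]^(1/2) = 1.814×10^11 m, i.e. 1.213 AU.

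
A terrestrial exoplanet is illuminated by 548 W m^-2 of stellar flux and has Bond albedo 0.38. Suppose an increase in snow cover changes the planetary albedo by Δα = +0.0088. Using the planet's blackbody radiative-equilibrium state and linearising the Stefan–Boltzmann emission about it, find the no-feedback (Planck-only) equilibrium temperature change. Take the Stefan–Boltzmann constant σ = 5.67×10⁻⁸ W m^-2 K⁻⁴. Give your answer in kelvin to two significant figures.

-0.70 K

Unperturbed T_e = [548.0·(1−0.38)/(4σ)]^¼ = 196.7 K.
TOA radiative forcing: ΔF = −S·Δα/4 = −548.0·(+0.0088)/4 = -1.206 W m^-2.
The Planck feedback parameter is 4σT_e³ = 1.727 W m^-2/K.
ΔT₀ = ΔF/λ_P = -1.206/1.727 = -0.698 K.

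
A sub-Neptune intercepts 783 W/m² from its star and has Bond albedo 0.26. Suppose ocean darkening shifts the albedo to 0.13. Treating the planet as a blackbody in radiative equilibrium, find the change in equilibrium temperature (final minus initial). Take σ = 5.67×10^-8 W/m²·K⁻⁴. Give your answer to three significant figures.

9.28 kelvin

With α = 0.26, T₁ = 224.8 K.
With α = 0.13, T₂ = 234.1 K.
Change: 234.1 − 224.8 = 9.283 K.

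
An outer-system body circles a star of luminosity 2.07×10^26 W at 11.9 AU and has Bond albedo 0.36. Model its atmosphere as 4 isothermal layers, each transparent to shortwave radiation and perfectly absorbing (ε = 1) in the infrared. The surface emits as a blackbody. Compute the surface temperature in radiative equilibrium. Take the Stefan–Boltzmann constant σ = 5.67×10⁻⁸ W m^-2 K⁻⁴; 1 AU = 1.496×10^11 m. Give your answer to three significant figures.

92.5 K

Orbital distance: d = 11.9 AU = 1.780×10^12 m.
Flux at the orbit: S = L/(4πd²) = 2.07×10^26/(4π·(1.78×10^12)²) = 5.198 W m^-2.
Top-of-atmosphere balance: σT_e⁴ = S(1−α)/4 = 0.8316 W m^-2 → T_e = 61.88 K.
For an N-layer opaque stack, T_s⁴ = (N+1)T_e⁴, hence T_s = (5)^(1/4)×61.88 K = 92.54 K.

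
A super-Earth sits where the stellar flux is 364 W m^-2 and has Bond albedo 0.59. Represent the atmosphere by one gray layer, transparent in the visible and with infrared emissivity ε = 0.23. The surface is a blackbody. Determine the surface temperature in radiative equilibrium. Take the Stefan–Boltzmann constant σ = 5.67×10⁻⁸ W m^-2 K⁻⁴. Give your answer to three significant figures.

165 K

At the top of the atmosphere, σT_e⁴ = S(1−α)/4 = 37.31 W m^-2, giving T_e = 160.2 K.
For a single slab of emissivity ε, T_s⁴ = 2T_e⁴/(2−ε); thus T_s = 160.2·(1.13)^(1/4) = 165.1 K.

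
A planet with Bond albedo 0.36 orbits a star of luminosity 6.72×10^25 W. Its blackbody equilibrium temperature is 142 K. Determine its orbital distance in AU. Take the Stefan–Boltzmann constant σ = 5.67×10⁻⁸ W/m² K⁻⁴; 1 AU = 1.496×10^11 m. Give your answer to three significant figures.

1.29 AU

The flux needed for this T is 4σT⁴/(1−0.36) = 144.1 W/m².
From L = 4πd²S, d = √(6.72×10^25/(4π·144.1)) = 1.927×10^11 m = 1.288 AU.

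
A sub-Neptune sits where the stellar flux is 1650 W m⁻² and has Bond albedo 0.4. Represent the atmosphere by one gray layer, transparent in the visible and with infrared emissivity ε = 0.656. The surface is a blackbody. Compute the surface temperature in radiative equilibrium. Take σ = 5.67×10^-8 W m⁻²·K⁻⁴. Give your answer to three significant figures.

The planet radiates to space at T_e = [S(1−α)/(4σ)]^(1/4) = 257.0 K.
For a single slab of emissivity ε, T_s⁴ = 2T_e⁴/(2−ε); thus T_s = 257.0·(1.488)^(1/4) = 283.9 K.

284 kelvin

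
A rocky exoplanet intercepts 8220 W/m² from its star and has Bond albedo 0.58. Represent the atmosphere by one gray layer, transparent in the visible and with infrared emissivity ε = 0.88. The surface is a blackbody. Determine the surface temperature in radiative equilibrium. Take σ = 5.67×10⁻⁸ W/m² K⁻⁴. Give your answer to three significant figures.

406 K

Effective emission temperature (TOA balance): σT_e⁴ = S(1−α)/4 = 863.1 W/m² → T_e = 351.3 K.
The surface balance (absorbed SW + ε·downward IR = σT_s⁴) with T_a⁴ = T_s⁴/2 reduces to T_s = T_e·[2/(2−ε)]^¼ = 406.0 K.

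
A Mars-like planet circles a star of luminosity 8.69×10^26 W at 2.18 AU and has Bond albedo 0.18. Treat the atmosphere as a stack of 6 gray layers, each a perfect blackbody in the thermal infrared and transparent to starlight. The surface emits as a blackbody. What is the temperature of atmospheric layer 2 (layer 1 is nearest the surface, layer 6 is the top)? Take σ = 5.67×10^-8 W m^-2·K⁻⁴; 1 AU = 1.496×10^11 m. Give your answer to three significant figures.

329 K

Orbital distance: d = 2.18 AU = 3.261×10^11 m.
S = L/(4πd²) = 650.2 W m^-2.
The effective emission temperature is T_e = [S(1−α)/(4σ)]^¼ = 220.2 K.
The net upward flux σT_e⁴ is constant between every pair of levels, so T_k⁴ = (N+1−k)T_e⁴.
With k = 2: T_2 = (6+1−2)^¼·220.2 K = 329.3 K.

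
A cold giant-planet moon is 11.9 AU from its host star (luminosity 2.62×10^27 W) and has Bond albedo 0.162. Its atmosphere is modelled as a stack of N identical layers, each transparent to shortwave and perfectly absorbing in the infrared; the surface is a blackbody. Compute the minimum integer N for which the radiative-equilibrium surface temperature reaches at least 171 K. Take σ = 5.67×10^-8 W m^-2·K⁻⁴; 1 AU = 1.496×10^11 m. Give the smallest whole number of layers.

3

d = 11.9 × 1.496×10^11 m = 1.780×10^12 m.
Flux at the orbit: S = L/(4πd²) = 2.62×10^27/(4π·(1.78×10^12)²) = 65.79 W m^-2.
OLR = S(1−α)/4 = 13.78 W m^-2; the top layer radiates at T_e = 124.9 K.
Since T_s⁴ = (N+1)T_e⁴, we need N ≥ (T_s/T_e)⁴ − 1 = 2.518.
The minimum whole number is N = 3.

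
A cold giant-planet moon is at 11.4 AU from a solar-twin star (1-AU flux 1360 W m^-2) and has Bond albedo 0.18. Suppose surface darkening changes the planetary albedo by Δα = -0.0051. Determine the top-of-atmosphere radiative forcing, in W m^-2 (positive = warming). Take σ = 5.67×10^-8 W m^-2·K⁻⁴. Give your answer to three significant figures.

By the inverse-square law, S = 1360/11.4² = 10.46 W m^-2.
The change in absorbed flux is Δ[S(1−α)/4] = −SΔα/4 = 0.01334 W m^-2.

0.0133 W m^-2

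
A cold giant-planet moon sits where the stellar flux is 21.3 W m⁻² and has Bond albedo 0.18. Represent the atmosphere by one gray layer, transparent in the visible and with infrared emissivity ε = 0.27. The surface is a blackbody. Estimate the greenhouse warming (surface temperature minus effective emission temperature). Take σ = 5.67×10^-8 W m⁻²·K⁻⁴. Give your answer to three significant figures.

3.46 K

Effective emission temperature (TOA balance): σT_e⁴ = S(1−α)/4 = 4.367 W m⁻² → T_e = 93.68 K.
Surface balance with a leaky layer gives σT_s⁴ = σT_e⁴·2/(2−ε), so T_s = T_e·[2/(2−0.27)]^(1/4) = 97.14 K.
T_s − T_e = 97.14 − 93.68 = 3.459 K.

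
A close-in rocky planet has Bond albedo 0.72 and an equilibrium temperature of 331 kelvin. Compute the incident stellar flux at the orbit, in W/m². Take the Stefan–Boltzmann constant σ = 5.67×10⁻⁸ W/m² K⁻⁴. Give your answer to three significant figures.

9720 W/m²

Invert the energy balance for S: S = 4σT⁴/(1−α).
σT⁴ = 5.67×10⁻⁸·(331)⁴ = 680.6 W/m².
S = 4·680.6/0.28 = 9723 W/m².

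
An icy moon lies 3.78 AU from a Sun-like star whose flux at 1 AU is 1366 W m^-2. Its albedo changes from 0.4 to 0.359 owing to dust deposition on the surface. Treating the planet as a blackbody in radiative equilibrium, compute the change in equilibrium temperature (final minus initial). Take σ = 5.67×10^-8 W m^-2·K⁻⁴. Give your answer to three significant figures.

2.10 K

Irradiance scales as 1/d², so S = 1366 W m^-2 × (1/3.78)² = 95.60 W m^-2.
Before: T₁ = [95.60·0.6/(4σ)]^(1/4) = 126.1 K.
After:  T₂ = [95.60·0.641/(4σ)]^(1/4) = 128.2 K.
ΔT = T₂ − T₁ = 2.101 K.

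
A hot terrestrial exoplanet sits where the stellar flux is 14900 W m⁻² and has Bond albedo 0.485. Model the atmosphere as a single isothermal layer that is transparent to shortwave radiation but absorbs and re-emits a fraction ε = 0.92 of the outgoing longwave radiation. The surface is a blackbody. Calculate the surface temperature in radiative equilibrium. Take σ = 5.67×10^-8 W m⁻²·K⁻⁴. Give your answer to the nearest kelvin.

The planet radiates to space at T_e = [S(1−α)/(4σ)]^(1/4) = 428.9 K.
Surface balance with a leaky layer gives σT_s⁴ = σT_e⁴·2/(2−ε), so T_s = T_e·[2/(2−0.92)]^(1/4) = 500.3 K.

500 kelvin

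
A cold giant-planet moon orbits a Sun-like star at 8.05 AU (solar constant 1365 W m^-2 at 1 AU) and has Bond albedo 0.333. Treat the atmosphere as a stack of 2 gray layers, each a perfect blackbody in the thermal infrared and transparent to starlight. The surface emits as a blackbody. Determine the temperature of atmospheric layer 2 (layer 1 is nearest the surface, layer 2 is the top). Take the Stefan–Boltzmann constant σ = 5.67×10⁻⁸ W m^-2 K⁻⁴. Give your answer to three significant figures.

By the inverse-square law, S = 1365/8.05² = 21.06 W m^-2.
Top-of-atmosphere balance: σT_e⁴ = S(1−α)/4 = 3.512 W m^-2 → T_e = 88.72 K.
Each opaque layer satisfies 2T_j⁴ = T_{j−1}⁴ + T_{j+1}⁴, giving T_k⁴ = (N+1−k)T_e⁴.
T_2 = (1)^(1/4)·88.72 = 88.72 K.

88.7 K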